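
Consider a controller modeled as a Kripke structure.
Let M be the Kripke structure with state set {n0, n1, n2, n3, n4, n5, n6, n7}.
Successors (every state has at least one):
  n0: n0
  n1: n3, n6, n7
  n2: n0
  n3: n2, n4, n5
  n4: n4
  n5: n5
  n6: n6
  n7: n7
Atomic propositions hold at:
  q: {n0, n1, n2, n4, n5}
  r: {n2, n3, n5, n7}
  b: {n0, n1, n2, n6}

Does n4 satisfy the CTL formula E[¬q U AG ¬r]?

Yes

Sat(¬q) = {n3, n6, n7}
Sat(¬r) = {n0, n1, n4, n6}
AG ¬r: greatest fixpoint, start Z0 = {n0, n1, n4, n6}, keep only states in Sat with every successor in Z. Z1 = {n0, n4, n6}; fixed.
Sat(AG ¬r) = {n0, n4, n6}
E[¬q U AG ¬r]: least fixpoint, start Z0 = Sat(AG ¬r) = {n0, n4, n6}, add states in Sat(¬q) with some successor in Z. Z1 = {n0, n3, n4, n6}; fixed.
Sat(E[¬q U AG ¬r]) = {n0, n3, n4, n6}
n4 ∈ Sat(E[¬q U AG ¬r]) = {n0, n3, n4, n6}, so the formula holds at n4.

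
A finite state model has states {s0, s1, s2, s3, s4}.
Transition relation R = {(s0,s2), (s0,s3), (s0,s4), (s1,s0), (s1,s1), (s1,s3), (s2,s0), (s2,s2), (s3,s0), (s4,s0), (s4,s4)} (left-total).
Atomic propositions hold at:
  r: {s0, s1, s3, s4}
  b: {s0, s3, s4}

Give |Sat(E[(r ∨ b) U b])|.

4

Sat(r ∨ b) = {s0, s1, s3, s4}
E[(r ∨ b) U b]: least fixpoint, start Z0 = Sat(b) = {s0, s3, s4}, add states in Sat(r ∨ b) with some successor in Z. Z1 = {s0, s1, s3, s4}; fixed.
Sat(E[(r ∨ b) U b]) = {s0, s1, s3, s4}
|Sat(E[(r ∨ b) U b])| = |{s0, s1, s3, s4}| = 4.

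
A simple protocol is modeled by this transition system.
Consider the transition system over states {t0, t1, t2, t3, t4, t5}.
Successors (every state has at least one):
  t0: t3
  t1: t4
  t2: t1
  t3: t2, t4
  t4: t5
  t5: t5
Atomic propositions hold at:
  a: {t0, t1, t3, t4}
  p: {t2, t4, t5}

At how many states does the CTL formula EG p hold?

2

EG p: greatest fixpoint, start Z0 = {t2, t4, t5}, keep only states in Sat with some successor in Z. Z1 = {t4, t5}; fixed.
Sat(EG p) = {t4, t5}
|Sat(EG p)| = |{t4, t5}| = 2.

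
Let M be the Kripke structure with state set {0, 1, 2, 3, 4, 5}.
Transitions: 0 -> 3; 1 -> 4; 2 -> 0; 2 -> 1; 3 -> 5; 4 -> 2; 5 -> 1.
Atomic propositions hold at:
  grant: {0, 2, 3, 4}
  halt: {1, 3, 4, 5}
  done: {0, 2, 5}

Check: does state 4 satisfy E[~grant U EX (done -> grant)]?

Yes

Sat(~grant) = {1, 5}
Sat(done -> grant) = {0, 1, 2, 3, 4}
Sat(EX (done -> grant)) = {s : some successor in {0, 1, 2, 3, 4}} = {0, 1, 2, 4, 5}
E[~grant U EX (done -> grant)]: least fixpoint, start Z0 = Sat(EX (done -> grant)) = {0, 1, 2, 4, 5}, add states in Sat(~grant) with some successor in Z. Already a fixed point.
Sat(E[~grant U EX (done -> grant)]) = {0, 1, 2, 4, 5}
4 ∈ Sat(E[~grant U EX (done -> grant)]) = {0, 1, 2, 4, 5}, so the formula holds at 4.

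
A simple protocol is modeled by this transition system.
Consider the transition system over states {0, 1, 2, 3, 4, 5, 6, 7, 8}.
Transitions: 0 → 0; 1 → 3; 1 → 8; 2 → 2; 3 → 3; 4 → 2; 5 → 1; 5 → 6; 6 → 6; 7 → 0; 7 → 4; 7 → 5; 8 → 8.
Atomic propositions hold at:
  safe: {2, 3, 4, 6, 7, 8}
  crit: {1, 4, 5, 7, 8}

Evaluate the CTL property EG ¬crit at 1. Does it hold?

No

Sat(¬crit) = {0, 2, 3, 6}
EG ¬crit: greatest fixpoint, start Z0 = {0, 2, 3, 6}, keep only states in Sat with some successor in Z. Already a fixed point.
Sat(EG ¬crit) = {0, 2, 3, 6}
1 ∉ Sat(EG ¬crit) = {0, 2, 3, 6}, so the formula does not hold at 1.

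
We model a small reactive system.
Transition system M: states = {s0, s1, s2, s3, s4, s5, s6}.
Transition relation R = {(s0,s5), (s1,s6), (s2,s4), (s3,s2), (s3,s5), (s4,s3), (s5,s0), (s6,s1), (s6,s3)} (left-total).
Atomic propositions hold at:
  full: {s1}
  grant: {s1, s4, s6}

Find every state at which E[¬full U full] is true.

Sat(¬full) = {s0, s2, s3, s4, s5, s6}
E[¬full U full]: least fixpoint, start Z0 = Sat(full) = {s1}, add states in Sat(¬full) with some successor in Z. Z1 = {s1, s6}; fixed.
Sat(E[¬full U full]) = {s1, s6}

{s1, s6}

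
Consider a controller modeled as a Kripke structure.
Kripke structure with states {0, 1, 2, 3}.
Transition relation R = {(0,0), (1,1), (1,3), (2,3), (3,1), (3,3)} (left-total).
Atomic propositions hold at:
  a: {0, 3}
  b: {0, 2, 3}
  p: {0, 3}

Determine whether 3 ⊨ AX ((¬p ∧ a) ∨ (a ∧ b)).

No

Sat(¬p) = {1, 2}
Sat(¬p ∧ a) = ∅
Sat(a ∧ b) = {0, 3}
Sat((¬p ∧ a) ∨ (a ∧ b)) = {0, 3}
Sat(AX ((¬p ∧ a) ∨ (a ∧ b))) = {s : every successor in {0, 3}} = {0, 2}
3 ∉ Sat(AX ((¬p ∧ a) ∨ (a ∧ b))) = {0, 2}, so the formula does not hold at 3.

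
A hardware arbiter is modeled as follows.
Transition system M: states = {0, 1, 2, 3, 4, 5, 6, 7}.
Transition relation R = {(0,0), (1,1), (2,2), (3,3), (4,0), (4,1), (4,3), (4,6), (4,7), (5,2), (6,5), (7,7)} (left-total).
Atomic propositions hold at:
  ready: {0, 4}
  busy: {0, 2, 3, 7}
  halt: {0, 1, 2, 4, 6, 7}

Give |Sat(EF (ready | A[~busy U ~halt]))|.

Sat(~busy) = {1, 4, 5, 6}
Sat(~halt) = {3, 5}
A[~busy U ~halt]: least fixpoint, start Z0 = Sat(~halt) = {3, 5}, add states in Sat(~busy) with every successor in Z. Z1 = {3, 5, 6}; fixed.
Sat(A[~busy U ~halt]) = {3, 5, 6}
Sat(ready | A[~busy U ~halt]) = {0, 3, 4, 5, 6}
EF (ready | A[~busy U ~halt]): least fixpoint, start Z0 = {0, 3, 4, 5, 6}, add states with some successor in Z. Already a fixed point.
Sat(EF (ready | A[~busy U ~halt])) = {0, 3, 4, 5, 6}
|Sat(EF (ready | A[~busy U ~halt]))| = |{0, 3, 4, 5, 6}| = 5.

5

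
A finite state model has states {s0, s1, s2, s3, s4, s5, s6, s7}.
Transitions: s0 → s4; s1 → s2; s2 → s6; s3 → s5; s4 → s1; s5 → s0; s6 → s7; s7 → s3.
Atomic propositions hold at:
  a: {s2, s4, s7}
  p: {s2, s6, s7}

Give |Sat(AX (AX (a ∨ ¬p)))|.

Sat(¬p) = {s0, s1, s3, s4, s5}
Sat(a ∨ ¬p) = {s0, s1, s2, s3, s4, s5, s7}
Sat(AX (a ∨ ¬p)) = {s : every successor in {s0, s1, s2, s3, s4, s5, s7}} = {s0, s1, s3, s4, s5, s6, s7}
Sat(AX (AX (a ∨ ¬p))) = {s : every successor in {s0, s1, s3, s4, s5, s6, s7}} = {s0, s2, s3, s4, s5, s6, s7}
|Sat(AX (AX (a ∨ ¬p)))| = |{s0, s2, s3, s4, s5, s6, s7}| = 7.

7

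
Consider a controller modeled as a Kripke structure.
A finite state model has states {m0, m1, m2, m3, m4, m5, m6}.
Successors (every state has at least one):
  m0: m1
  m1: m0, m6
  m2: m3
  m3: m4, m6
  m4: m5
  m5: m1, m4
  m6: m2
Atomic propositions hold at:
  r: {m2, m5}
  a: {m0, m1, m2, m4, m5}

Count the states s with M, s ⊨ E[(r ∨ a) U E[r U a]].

Sat(r ∨ a) = {m0, m1, m2, m4, m5}
E[r U a]: least fixpoint, start Z0 = Sat(a) = {m0, m1, m2, m4, m5}, add states in Sat(r) with some successor in Z. Already a fixed point.
Sat(E[r U a]) = {m0, m1, m2, m4, m5}
E[(r ∨ a) U E[r U a]]: least fixpoint, start Z0 = Sat(E[r U a]) = {m0, m1, m2, m4, m5}, add states in Sat(r ∨ a) with some successor in Z. Already a fixed point.
Sat(E[(r ∨ a) U E[r U a]]) = {m0, m1, m2, m4, m5}
|Sat(E[(r ∨ a) U E[r U a]])| = |{m0, m1, m2, m4, m5}| = 5.

5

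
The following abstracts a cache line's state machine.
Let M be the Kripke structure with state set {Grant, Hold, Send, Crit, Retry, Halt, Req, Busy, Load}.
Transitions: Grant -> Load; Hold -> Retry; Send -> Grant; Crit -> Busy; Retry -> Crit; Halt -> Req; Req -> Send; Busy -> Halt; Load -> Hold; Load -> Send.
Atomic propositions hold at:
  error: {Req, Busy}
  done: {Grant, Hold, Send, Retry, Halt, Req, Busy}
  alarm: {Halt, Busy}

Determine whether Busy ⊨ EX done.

Sat(EX done) = {s : some successor in {Grant, Hold, Send, Retry, Halt, Req, Busy}} = {Hold, Send, Crit, Halt, Req, Busy, Load}
Busy ∈ Sat(EX done) = {Hold, Send, Crit, Halt, Req, Busy, Load}, so the formula holds at Busy.

Yes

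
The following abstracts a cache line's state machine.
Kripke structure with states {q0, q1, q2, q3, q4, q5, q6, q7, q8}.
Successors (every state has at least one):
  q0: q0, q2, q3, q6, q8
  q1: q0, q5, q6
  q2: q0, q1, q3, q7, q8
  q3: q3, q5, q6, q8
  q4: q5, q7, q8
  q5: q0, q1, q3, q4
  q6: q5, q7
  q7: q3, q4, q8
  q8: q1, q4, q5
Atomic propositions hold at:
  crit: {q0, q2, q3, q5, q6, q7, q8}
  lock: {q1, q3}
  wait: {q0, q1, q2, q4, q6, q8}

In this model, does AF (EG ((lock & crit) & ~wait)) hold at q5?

No

Sat(lock & crit) = {q3}
Sat(~wait) = {q3, q5, q7}
Sat((lock & crit) & ~wait) = {q3}
EG ((lock & crit) & ~wait): greatest fixpoint, start Z0 = {q3}, keep only states in Sat with some successor in Z. Already a fixed point.
Sat(EG ((lock & crit) & ~wait)) = {q3}
AF (EG ((lock & crit) & ~wait)): least fixpoint, start Z0 = {q3}, add states with every successor in Z. Already a fixed point.
Sat(AF (EG ((lock & crit) & ~wait))) = {q3}
q5 ∉ Sat(AF (EG ((lock & crit) & ~wait))) = {q3}, so the formula does not hold at q5.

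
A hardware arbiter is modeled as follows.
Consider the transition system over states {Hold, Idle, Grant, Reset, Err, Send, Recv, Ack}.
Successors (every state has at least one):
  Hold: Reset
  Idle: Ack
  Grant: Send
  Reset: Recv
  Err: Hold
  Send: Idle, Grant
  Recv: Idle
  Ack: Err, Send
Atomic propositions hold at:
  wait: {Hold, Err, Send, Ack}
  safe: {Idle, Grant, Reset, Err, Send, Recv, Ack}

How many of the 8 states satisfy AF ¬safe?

2

Sat(¬safe) = {Hold}
AF ¬safe: least fixpoint, start Z0 = {Hold}, add states with every successor in Z. Z1 = {Hold, Err}; fixed.
Sat(AF ¬safe) = {Hold, Err}
|Sat(AF ¬safe)| = |{Hold, Err}| = 2.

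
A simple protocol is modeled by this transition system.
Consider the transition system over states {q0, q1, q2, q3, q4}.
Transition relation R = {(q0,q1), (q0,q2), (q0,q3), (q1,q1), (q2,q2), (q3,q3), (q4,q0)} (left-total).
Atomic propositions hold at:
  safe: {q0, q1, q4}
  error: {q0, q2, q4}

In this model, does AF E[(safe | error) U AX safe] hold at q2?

Sat(safe | error) = {q0, q1, q2, q4}
Sat(AX safe) = {s : every successor in {q0, q1, q4}} = {q1, q4}
E[(safe | error) U AX safe]: least fixpoint, start Z0 = Sat(AX safe) = {q1, q4}, add states in Sat(safe | error) with some successor in Z. Z1 = {q0, q1, q4}; fixed.
Sat(E[(safe | error) U AX safe]) = {q0, q1, q4}
AF E[(safe | error) U AX safe]: least fixpoint, start Z0 = {q0, q1, q4}, add states with every successor in Z. Already a fixed point.
Sat(AF E[(safe | error) U AX safe]) = {q0, q1, q4}
q2 ∉ Sat(AF E[(safe | error) U AX safe]) = {q0, q1, q4}, so the formula does not hold at q2.

No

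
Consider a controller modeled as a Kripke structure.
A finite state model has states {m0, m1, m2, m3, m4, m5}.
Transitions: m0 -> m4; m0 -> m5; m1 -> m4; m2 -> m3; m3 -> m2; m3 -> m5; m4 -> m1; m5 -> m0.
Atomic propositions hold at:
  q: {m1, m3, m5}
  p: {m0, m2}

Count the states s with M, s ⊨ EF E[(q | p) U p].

Sat(q | p) = {m0, m1, m2, m3, m5}
E[(q | p) U p]: least fixpoint, start Z0 = Sat(p) = {m0, m2}, add states in Sat(q | p) with some successor in Z. Z1 = {m0, m2, m3, m5}; fixed.
Sat(E[(q | p) U p]) = {m0, m2, m3, m5}
EF E[(q | p) U p]: least fixpoint, start Z0 = {m0, m2, m3, m5}, add states with some successor in Z. Already a fixed point.
Sat(EF E[(q | p) U p]) = {m0, m2, m3, m5}
|Sat(EF E[(q | p) U p])| = |{m0, m2, m3, m5}| = 4.

4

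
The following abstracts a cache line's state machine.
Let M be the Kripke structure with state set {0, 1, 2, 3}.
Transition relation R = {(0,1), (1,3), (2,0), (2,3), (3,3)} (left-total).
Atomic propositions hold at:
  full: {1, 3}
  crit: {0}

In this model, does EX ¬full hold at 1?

No

Sat(¬full) = {0, 2}
Sat(EX ¬full) = {s : some successor in {0, 2}} = {2}
1 ∉ Sat(EX ¬full) = {2}, so the formula does not hold at 1.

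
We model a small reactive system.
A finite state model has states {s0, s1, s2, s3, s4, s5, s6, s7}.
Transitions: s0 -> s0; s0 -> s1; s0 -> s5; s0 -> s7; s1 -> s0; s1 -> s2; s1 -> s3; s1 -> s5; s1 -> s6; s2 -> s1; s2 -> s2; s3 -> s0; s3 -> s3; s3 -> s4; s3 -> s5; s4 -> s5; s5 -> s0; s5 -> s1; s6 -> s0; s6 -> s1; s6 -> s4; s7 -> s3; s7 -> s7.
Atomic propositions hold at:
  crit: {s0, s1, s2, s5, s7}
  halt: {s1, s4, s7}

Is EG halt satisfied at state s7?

Yes

EG halt: greatest fixpoint, start Z0 = {s1, s4, s7}, keep only states in Sat with some successor in Z. Z1 = {s7}; fixed.
Sat(EG halt) = {s7}
s7 ∈ Sat(EG halt) = {s7}, so the formula holds at s7.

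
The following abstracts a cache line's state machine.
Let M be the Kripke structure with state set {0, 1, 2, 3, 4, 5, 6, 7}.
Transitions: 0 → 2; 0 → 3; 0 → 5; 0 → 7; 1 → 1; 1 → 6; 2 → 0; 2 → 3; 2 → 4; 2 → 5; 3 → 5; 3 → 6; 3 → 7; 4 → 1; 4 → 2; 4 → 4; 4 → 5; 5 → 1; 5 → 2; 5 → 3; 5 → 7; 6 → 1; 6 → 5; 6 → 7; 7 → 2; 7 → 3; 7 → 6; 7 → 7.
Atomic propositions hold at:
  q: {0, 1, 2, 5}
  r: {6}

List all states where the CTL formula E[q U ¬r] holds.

Sat(¬r) = {0, 1, 2, 3, 4, 5, 7}
E[q U ¬r]: least fixpoint, start Z0 = Sat(¬r) = {0, 1, 2, 3, 4, 5, 7}, add states in Sat(q) with some successor in Z. Already a fixed point.
Sat(E[q U ¬r]) = {0, 1, 2, 3, 4, 5, 7}

{0, 1, 2, 3, 4, 5, 7}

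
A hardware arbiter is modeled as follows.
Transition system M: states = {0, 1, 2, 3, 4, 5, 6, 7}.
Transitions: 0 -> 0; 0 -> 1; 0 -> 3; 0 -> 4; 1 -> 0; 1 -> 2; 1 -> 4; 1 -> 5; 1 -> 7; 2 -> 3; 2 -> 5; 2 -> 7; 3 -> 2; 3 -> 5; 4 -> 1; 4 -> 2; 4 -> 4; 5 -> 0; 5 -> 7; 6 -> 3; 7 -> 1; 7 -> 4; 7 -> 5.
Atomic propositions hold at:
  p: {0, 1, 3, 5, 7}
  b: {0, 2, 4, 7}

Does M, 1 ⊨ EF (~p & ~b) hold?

No

Sat(~p) = {2, 4, 6}
Sat(~b) = {1, 3, 5, 6}
Sat(~p & ~b) = {6}
EF (~p & ~b): least fixpoint, start Z0 = {6}, add states with some successor in Z. Already a fixed point.
Sat(EF (~p & ~b)) = {6}
1 ∉ Sat(EF (~p & ~b)) = {6}, so the formula does not hold at 1.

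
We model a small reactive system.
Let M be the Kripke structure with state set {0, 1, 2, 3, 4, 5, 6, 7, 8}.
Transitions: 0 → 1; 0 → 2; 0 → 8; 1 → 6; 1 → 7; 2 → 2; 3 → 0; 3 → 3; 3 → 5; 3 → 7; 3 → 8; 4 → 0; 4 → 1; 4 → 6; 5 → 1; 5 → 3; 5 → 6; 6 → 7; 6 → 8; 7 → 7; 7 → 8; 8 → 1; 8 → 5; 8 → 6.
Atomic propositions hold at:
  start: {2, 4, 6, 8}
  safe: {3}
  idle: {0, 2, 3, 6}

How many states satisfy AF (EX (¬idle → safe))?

Sat(¬idle) = {1, 4, 5, 7, 8}
Sat(¬idle → safe) = {0, 2, 3, 6}
Sat(EX (¬idle → safe)) = {s : some successor in {0, 2, 3, 6}} = {0, 1, 2, 3, 4, 5, 8}
AF (EX (¬idle → safe)): least fixpoint, start Z0 = {0, 1, 2, 3, 4, 5, 8}, add states with every successor in Z. Already a fixed point.
Sat(AF (EX (¬idle → safe))) = {0, 1, 2, 3, 4, 5, 8}
|Sat(AF (EX (¬idle → safe)))| = |{0, 1, 2, 3, 4, 5, 8}| = 7.

7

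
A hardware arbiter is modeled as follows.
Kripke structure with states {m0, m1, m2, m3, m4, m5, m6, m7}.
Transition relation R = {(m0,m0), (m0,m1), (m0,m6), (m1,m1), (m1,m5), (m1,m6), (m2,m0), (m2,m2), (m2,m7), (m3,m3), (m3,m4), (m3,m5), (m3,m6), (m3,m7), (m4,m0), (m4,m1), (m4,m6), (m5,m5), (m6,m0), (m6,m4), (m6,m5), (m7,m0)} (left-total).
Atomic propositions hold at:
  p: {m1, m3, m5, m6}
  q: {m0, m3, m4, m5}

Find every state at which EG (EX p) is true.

{m0, m1, m3, m4, m5, m6}

Sat(EX p) = {s : some successor in {m1, m3, m5, m6}} = {m0, m1, m3, m4, m5, m6}
EG (EX p): greatest fixpoint, start Z0 = {m0, m1, m3, m4, m5, m6}, keep only states in Sat with some successor in Z. Already a fixed point.
Sat(EG (EX p)) = {m0, m1, m3, m4, m5, m6}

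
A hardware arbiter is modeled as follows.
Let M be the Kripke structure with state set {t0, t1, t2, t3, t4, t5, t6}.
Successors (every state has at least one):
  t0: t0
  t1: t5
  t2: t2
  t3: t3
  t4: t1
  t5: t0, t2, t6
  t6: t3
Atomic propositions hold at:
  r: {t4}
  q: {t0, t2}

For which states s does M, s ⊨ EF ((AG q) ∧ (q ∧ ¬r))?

{t0, t1, t2, t4, t5}

AG q: greatest fixpoint, start Z0 = {t0, t2}, keep only states in Sat with every successor in Z. Already a fixed point.
Sat(AG q) = {t0, t2}
Sat(¬r) = {t0, t1, t2, t3, t5, t6}
Sat(q ∧ ¬r) = {t0, t2}
Sat((AG q) ∧ (q ∧ ¬r)) = {t0, t2}
EF ((AG q) ∧ (q ∧ ¬r)): least fixpoint, start Z0 = {t0, t2}, add states with some successor in Z. Z1 = {t0, t2, t5}; Z2 = {t0, t1, t2, t5}; Z3 = {t0, t1, t2, t4, t5}; fixed.
Sat(EF ((AG q) ∧ (q ∧ ¬r))) = {t0, t1, t2, t4, t5}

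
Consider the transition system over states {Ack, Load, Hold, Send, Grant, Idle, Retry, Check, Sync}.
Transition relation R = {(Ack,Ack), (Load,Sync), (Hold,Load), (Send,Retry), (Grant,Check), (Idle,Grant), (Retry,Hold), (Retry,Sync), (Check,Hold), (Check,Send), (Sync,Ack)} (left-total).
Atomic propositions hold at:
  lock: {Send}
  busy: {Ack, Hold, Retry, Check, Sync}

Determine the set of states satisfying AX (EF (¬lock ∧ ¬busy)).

Sat(¬lock) = {Ack, Load, Hold, Grant, Idle, Retry, Check, Sync}
Sat(¬busy) = {Load, Send, Grant, Idle}
Sat(¬lock ∧ ¬busy) = {Load, Grant, Idle}
EF (¬lock ∧ ¬busy): least fixpoint, start Z0 = {Load, Grant, Idle}, add states with some successor in Z. Z1 = {Load, Hold, Grant, Idle}; Z2 = {Load, Hold, Grant, Idle, Retry, Check}; Z3 = {Load, Hold, Send, Grant, Idle, Retry, Check}; fixed.
Sat(EF (¬lock ∧ ¬busy)) = {Load, Hold, Send, Grant, Idle, Retry, Check}
Sat(AX (EF (¬lock ∧ ¬busy))) = {s : every successor in {Load, Hold, Send, Grant, Idle, Retry, Check}} = {Hold, Send, Grant, Idle, Check}

{Hold, Send, Grant, Idle, Check}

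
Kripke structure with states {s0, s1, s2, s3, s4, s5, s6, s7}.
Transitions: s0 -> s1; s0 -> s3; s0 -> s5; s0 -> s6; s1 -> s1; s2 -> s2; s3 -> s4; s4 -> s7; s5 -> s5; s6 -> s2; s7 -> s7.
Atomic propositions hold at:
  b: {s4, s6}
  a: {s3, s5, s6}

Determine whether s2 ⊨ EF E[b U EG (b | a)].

No

Sat(b | a) = {s3, s4, s5, s6}
EG (b | a): greatest fixpoint, start Z0 = {s3, s4, s5, s6}, keep only states in Sat with some successor in Z. Z1 = {s3, s5}; Z2 = {s5}; fixed.
Sat(EG (b | a)) = {s5}
E[b U EG (b | a)]: least fixpoint, start Z0 = Sat(EG (b | a)) = {s5}, add states in Sat(b) with some successor in Z. Already a fixed point.
Sat(E[b U EG (b | a)]) = {s5}
EF E[b U EG (b | a)]: least fixpoint, start Z0 = {s5}, add states with some successor in Z. Z1 = {s0, s5}; fixed.
Sat(EF E[b U EG (b | a)]) = {s0, s5}
s2 ∉ Sat(EF E[b U EG (b | a)]) = {s0, s5}, so the formula does not hold at s2.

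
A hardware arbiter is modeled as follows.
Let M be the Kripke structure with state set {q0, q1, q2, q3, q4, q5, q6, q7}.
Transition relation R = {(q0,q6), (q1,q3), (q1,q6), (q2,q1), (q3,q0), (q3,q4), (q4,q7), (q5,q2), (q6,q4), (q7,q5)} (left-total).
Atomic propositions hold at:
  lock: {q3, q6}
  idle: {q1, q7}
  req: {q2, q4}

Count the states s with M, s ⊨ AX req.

Sat(AX req) = {s : every successor in {q2, q4}} = {q5, q6}
|Sat(AX req)| = |{q5, q6}| = 2.

2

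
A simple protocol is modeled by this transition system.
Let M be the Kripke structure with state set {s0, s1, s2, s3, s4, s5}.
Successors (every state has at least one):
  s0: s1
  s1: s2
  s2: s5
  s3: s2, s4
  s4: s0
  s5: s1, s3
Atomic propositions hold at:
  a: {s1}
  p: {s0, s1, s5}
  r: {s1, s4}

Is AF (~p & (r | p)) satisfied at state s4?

Sat(~p) = {s2, s3, s4}
Sat(r | p) = {s0, s1, s4, s5}
Sat(~p & (r | p)) = {s4}
AF (~p & (r | p)): least fixpoint, start Z0 = {s4}, add states with every successor in Z. Already a fixed point.
Sat(AF (~p & (r | p))) = {s4}
s4 ∈ Sat(AF (~p & (r | p))) = {s4}, so the formula holds at s4.

Yes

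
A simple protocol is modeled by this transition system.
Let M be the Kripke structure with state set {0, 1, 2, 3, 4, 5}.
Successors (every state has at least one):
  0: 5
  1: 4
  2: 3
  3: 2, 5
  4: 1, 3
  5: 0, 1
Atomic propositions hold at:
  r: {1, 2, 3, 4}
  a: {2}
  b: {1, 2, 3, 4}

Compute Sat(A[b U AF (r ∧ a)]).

{2}

Sat(r ∧ a) = {2}
AF (r ∧ a): least fixpoint, start Z0 = {2}, add states with every successor in Z. Already a fixed point.
Sat(AF (r ∧ a)) = {2}
A[b U AF (r ∧ a)]: least fixpoint, start Z0 = Sat(AF (r ∧ a)) = {2}, add states in Sat(b) with every successor in Z. Already a fixed point.
Sat(A[b U AF (r ∧ a)]) = {2}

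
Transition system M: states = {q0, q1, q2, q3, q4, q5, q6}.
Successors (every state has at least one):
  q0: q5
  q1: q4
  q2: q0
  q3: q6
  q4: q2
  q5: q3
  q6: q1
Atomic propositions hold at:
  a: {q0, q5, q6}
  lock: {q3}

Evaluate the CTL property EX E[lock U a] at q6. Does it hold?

No

E[lock U a]: least fixpoint, start Z0 = Sat(a) = {q0, q5, q6}, add states in Sat(lock) with some successor in Z. Z1 = {q0, q3, q5, q6}; fixed.
Sat(E[lock U a]) = {q0, q3, q5, q6}
Sat(EX E[lock U a]) = {s : some successor in {q0, q3, q5, q6}} = {q0, q2, q3, q5}
q6 ∉ Sat(EX E[lock U a]) = {q0, q2, q3, q5}, so the formula does not hold at q6.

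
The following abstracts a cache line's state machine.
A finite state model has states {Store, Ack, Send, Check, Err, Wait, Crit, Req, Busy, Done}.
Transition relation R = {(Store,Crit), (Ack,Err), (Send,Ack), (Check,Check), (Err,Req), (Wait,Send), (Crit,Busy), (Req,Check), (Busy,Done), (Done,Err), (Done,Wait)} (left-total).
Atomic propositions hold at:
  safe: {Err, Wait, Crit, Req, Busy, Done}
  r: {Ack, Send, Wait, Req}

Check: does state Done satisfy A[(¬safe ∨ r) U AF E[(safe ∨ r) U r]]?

Yes

Sat(¬safe) = {Store, Ack, Send, Check}
Sat(¬safe ∨ r) = {Store, Ack, Send, Check, Wait, Req}
Sat(safe ∨ r) = {Ack, Send, Err, Wait, Crit, Req, Busy, Done}
E[(safe ∨ r) U r]: least fixpoint, start Z0 = Sat(r) = {Ack, Send, Wait, Req}, add states in Sat(safe ∨ r) with some successor in Z. Z1 = {Ack, Send, Err, Wait, Req, Done}; Z2 = {Ack, Send, Err, Wait, Req, Busy, Done}; Z3 = {Ack, Send, Err, Wait, Crit, Req, Busy, Done}; fixed.
Sat(E[(safe ∨ r) U r]) = {Ack, Send, Err, Wait, Crit, Req, Busy, Done}
AF E[(safe ∨ r) U r]: least fixpoint, start Z0 = {Ack, Send, Err, Wait, Crit, Req, Busy, Done}, add states with every successor in Z. Z1 = {Store, Ack, Send, Err, Wait, Crit, Req, Busy, Done}; fixed.
Sat(AF E[(safe ∨ r) U r]) = {Store, Ack, Send, Err, Wait, Crit, Req, Busy, Done}
A[(¬safe ∨ r) U AF E[(safe ∨ r) U r]]: least fixpoint, start Z0 = Sat(AF E[(safe ∨ r) U r]) = {Store, Ack, Send, Err, Wait, Crit, Req, Busy, Done}, add states in Sat(¬safe ∨ r) with every successor in Z. Already a fixed point.
Sat(A[(¬safe ∨ r) U AF E[(safe ∨ r) U r]]) = {Store, Ack, Send, Err, Wait, Crit, Req, Busy, Done}
Done ∈ Sat(A[(¬safe ∨ r) U AF E[(safe ∨ r) U r]]) = {Store, Ack, Send, Err, Wait, Crit, Req, Busy, Done}, so the formula holds at Done.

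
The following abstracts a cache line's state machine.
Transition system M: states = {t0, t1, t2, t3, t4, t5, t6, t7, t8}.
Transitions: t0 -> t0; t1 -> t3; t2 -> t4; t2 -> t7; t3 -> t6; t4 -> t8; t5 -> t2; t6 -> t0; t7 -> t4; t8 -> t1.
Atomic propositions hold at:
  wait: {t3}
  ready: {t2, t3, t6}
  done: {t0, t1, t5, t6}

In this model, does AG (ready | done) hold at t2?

No

Sat(ready | done) = {t0, t1, t2, t3, t5, t6}
AG (ready | done): greatest fixpoint, start Z0 = {t0, t1, t2, t3, t5, t6}, keep only states in Sat with every successor in Z. Z1 = {t0, t1, t3, t5, t6}; Z2 = {t0, t1, t3, t6}; fixed.
Sat(AG (ready | done)) = {t0, t1, t3, t6}
t2 ∉ Sat(AG (ready | done)) = {t0, t1, t3, t6}, so the formula does not hold at t2.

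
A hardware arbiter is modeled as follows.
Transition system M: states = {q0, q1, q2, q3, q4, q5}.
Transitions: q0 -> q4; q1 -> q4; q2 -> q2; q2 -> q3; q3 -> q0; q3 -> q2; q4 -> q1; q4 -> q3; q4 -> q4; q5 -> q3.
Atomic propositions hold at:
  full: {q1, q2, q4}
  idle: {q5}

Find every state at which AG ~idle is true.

{q0, q1, q2, q3, q4}

Sat(~idle) = {q0, q1, q2, q3, q4}
AG ~idle: greatest fixpoint, start Z0 = {q0, q1, q2, q3, q4}, keep only states in Sat with every successor in Z. Already a fixed point.
Sat(AG ~idle) = {q0, q1, q2, q3, q4}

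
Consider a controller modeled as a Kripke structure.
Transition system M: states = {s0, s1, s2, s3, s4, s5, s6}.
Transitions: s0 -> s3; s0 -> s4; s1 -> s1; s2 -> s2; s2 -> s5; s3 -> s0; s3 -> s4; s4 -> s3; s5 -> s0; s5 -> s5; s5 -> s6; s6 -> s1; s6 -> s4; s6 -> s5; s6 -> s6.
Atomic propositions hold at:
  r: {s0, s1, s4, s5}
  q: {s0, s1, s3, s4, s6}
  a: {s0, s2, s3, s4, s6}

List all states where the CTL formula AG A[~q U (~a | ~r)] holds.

Sat(~q) = {s2, s5}
Sat(~a) = {s1, s5}
Sat(~r) = {s2, s3, s6}
Sat(~a | ~r) = {s1, s2, s3, s5, s6}
A[~q U (~a | ~r)]: least fixpoint, start Z0 = Sat((~a | ~r)) = {s1, s2, s3, s5, s6}, add states in Sat(~q) with every successor in Z. Already a fixed point.
Sat(A[~q U (~a | ~r)]) = {s1, s2, s3, s5, s6}
AG A[~q U (~a | ~r)]: greatest fixpoint, start Z0 = {s1, s2, s3, s5, s6}, keep only states in Sat with every successor in Z. Z1 = {s1, s2}; Z2 = {s1}; fixed.
Sat(AG A[~q U (~a | ~r)]) = {s1}

{s1}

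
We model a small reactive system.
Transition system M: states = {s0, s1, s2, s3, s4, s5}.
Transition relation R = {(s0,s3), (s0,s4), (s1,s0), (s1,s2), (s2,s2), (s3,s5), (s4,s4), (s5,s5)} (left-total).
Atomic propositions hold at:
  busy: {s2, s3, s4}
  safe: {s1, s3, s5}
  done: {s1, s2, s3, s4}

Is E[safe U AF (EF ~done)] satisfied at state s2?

No

Sat(~done) = {s0, s5}
EF ~done: least fixpoint, start Z0 = {s0, s5}, add states with some successor in Z. Z1 = {s0, s1, s3, s5}; fixed.
Sat(EF ~done) = {s0, s1, s3, s5}
AF (EF ~done): least fixpoint, start Z0 = {s0, s1, s3, s5}, add states with every successor in Z. Already a fixed point.
Sat(AF (EF ~done)) = {s0, s1, s3, s5}
E[safe U AF (EF ~done)]: least fixpoint, start Z0 = Sat(AF (EF ~done)) = {s0, s1, s3, s5}, add states in Sat(safe) with some successor in Z. Already a fixed point.
Sat(E[safe U AF (EF ~done)]) = {s0, s1, s3, s5}
s2 ∉ Sat(E[safe U AF (EF ~done)]) = {s0, s1, s3, s5}, so the formula does not hold at s2.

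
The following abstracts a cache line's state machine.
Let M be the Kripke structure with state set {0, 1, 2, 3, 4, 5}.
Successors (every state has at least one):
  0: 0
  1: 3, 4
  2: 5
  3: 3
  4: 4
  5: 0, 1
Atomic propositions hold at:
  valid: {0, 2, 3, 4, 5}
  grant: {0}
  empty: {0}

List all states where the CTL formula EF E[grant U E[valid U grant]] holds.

{0, 2, 5}

E[valid U grant]: least fixpoint, start Z0 = Sat(grant) = {0}, add states in Sat(valid) with some successor in Z. Z1 = {0, 5}; Z2 = {0, 2, 5}; fixed.
Sat(E[valid U grant]) = {0, 2, 5}
E[grant U E[valid U grant]]: least fixpoint, start Z0 = Sat(E[valid U grant]) = {0, 2, 5}, add states in Sat(grant) with some successor in Z. Already a fixed point.
Sat(E[grant U E[valid U grant]]) = {0, 2, 5}
EF E[grant U E[valid U grant]]: least fixpoint, start Z0 = {0, 2, 5}, add states with some successor in Z. Already a fixed point.
Sat(EF E[grant U E[valid U grant]]) = {0, 2, 5}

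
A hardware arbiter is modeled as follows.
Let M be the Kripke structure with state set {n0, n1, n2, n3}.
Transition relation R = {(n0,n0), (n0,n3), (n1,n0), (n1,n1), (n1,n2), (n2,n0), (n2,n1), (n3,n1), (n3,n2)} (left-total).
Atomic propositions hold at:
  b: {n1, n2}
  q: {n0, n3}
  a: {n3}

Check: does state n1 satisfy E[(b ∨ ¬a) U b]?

Yes

Sat(¬a) = {n0, n1, n2}
Sat(b ∨ ¬a) = {n0, n1, n2}
E[(b ∨ ¬a) U b]: least fixpoint, start Z0 = Sat(b) = {n1, n2}, add states in Sat(b ∨ ¬a) with some successor in Z. Already a fixed point.
Sat(E[(b ∨ ¬a) U b]) = {n1, n2}
n1 ∈ Sat(E[(b ∨ ¬a) U b]) = {n1, n2}, so the formula holds at n1.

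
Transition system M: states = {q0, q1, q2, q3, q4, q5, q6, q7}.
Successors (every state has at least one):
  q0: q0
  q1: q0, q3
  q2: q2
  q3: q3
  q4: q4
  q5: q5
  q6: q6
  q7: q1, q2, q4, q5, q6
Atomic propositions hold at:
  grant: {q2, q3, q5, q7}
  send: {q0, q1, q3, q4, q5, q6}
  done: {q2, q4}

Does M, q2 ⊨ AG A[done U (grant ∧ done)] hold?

Sat(grant ∧ done) = {q2}
A[done U (grant ∧ done)]: least fixpoint, start Z0 = Sat((grant ∧ done)) = {q2}, add states in Sat(done) with every successor in Z. Already a fixed point.
Sat(A[done U (grant ∧ done)]) = {q2}
AG A[done U (grant ∧ done)]: greatest fixpoint, start Z0 = {q2}, keep only states in Sat with every successor in Z. Already a fixed point.
Sat(AG A[done U (grant ∧ done)]) = {q2}
q2 ∈ Sat(AG A[done U (grant ∧ done)]) = {q2}, so the formula holds at q2.

Yes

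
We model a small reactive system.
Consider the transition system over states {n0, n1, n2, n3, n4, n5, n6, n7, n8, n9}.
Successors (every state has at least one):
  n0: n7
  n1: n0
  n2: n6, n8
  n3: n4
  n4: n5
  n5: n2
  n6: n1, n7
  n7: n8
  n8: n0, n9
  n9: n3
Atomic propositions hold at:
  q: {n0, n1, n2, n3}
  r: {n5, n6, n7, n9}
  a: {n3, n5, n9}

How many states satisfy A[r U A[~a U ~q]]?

9

Sat(~a) = {n0, n1, n2, n4, n6, n7, n8}
Sat(~q) = {n4, n5, n6, n7, n8, n9}
A[~a U ~q]: least fixpoint, start Z0 = Sat(~q) = {n4, n5, n6, n7, n8, n9}, add states in Sat(~a) with every successor in Z. Z1 = {n0, n2, n4, n5, n6, n7, n8, n9}; Z2 = {n0, n1, n2, n4, n5, n6, n7, n8, n9}; fixed.
Sat(A[~a U ~q]) = {n0, n1, n2, n4, n5, n6, n7, n8, n9}
A[r U A[~a U ~q]]: least fixpoint, start Z0 = Sat(A[~a U ~q]) = {n0, n1, n2, n4, n5, n6, n7, n8, n9}, add states in Sat(r) with every successor in Z. Already a fixed point.
Sat(A[r U A[~a U ~q]]) = {n0, n1, n2, n4, n5, n6, n7, n8, n9}
|Sat(A[r U A[~a U ~q]])| = |{n0, n1, n2, n4, n5, n6, n7, n8, n9}| = 9.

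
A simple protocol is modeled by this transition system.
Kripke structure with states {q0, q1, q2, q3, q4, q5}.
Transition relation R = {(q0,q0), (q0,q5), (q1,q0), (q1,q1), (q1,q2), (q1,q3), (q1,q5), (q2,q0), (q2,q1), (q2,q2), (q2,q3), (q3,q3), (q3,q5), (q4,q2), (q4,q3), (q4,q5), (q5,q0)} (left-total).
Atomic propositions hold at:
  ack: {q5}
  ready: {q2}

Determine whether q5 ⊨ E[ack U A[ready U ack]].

Yes

A[ready U ack]: least fixpoint, start Z0 = Sat(ack) = {q5}, add states in Sat(ready) with every successor in Z. Already a fixed point.
Sat(A[ready U ack]) = {q5}
E[ack U A[ready U ack]]: least fixpoint, start Z0 = Sat(A[ready U ack]) = {q5}, add states in Sat(ack) with some successor in Z. Already a fixed point.
Sat(E[ack U A[ready U ack]]) = {q5}
q5 ∈ Sat(E[ack U A[ready U ack]]) = {q5}, so the formula holds at q5.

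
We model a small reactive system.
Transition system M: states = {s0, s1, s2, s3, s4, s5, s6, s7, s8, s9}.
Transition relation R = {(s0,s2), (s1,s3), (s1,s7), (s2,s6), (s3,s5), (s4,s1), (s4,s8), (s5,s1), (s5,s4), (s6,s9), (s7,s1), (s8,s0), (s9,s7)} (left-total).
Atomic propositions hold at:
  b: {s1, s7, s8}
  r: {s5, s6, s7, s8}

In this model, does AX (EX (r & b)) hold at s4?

No

Sat(r & b) = {s7, s8}
Sat(EX (r & b)) = {s : some successor in {s7, s8}} = {s1, s4, s9}
Sat(AX (EX (r & b))) = {s : every successor in {s1, s4, s9}} = {s5, s6, s7}
s4 ∉ Sat(AX (EX (r & b))) = {s5, s6, s7}, so the formula does not hold at s4.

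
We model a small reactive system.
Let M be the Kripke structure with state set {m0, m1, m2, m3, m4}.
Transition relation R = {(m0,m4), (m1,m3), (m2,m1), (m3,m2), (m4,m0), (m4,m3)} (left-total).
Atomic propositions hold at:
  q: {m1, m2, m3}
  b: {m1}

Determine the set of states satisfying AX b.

{m2}

Sat(AX b) = {s : every successor in {m1}} = {m2}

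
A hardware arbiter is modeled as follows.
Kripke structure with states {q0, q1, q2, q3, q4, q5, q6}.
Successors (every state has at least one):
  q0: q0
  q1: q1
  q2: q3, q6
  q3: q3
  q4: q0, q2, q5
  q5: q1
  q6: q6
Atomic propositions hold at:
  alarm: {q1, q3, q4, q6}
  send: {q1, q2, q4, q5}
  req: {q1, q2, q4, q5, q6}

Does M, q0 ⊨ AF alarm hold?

No

AF alarm: least fixpoint, start Z0 = {q1, q3, q4, q6}, add states with every successor in Z. Z1 = {q1, q2, q3, q4, q5, q6}; fixed.
Sat(AF alarm) = {q1, q2, q3, q4, q5, q6}
q0 ∉ Sat(AF alarm) = {q1, q2, q3, q4, q5, q6}, so the formula does not hold at q0.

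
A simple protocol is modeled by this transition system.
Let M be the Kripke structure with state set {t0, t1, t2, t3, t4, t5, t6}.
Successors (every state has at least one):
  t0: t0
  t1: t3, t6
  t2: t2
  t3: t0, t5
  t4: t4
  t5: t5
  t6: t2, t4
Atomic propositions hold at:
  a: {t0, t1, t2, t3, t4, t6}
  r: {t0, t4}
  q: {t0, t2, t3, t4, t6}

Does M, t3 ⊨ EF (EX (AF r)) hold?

Yes

AF r: least fixpoint, start Z0 = {t0, t4}, add states with every successor in Z. Already a fixed point.
Sat(AF r) = {t0, t4}
Sat(EX (AF r)) = {s : some successor in {t0, t4}} = {t0, t3, t4, t6}
EF (EX (AF r)): least fixpoint, start Z0 = {t0, t3, t4, t6}, add states with some successor in Z. Z1 = {t0, t1, t3, t4, t6}; fixed.
Sat(EF (EX (AF r))) = {t0, t1, t3, t4, t6}
t3 ∈ Sat(EF (EX (AF r))) = {t0, t1, t3, t4, t6}, so the formula holds at t3.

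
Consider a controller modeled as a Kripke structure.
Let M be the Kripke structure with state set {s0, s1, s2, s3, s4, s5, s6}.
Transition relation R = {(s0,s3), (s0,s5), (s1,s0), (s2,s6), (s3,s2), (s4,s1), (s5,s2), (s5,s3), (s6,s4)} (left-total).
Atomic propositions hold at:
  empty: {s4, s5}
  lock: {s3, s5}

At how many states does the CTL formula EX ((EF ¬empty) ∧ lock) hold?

2

Sat(¬empty) = {s0, s1, s2, s3, s6}
EF ¬empty: least fixpoint, start Z0 = {s0, s1, s2, s3, s6}, add states with some successor in Z. Z1 = {s0, s1, s2, s3, s4, s5, s6}; fixed.
Sat(EF ¬empty) = {s0, s1, s2, s3, s4, s5, s6}
Sat((EF ¬empty) ∧ lock) = {s3, s5}
Sat(EX ((EF ¬empty) ∧ lock)) = {s : some successor in {s3, s5}} = {s0, s5}
|Sat(EX ((EF ¬empty) ∧ lock))| = |{s0, s5}| = 2.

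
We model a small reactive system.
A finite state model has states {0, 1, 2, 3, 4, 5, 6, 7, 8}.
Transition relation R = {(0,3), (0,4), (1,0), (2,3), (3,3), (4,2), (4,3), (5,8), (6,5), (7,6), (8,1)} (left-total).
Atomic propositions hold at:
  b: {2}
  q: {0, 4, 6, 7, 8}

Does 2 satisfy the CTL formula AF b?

Yes

AF b: least fixpoint, start Z0 = {2}, add states with every successor in Z. Already a fixed point.
Sat(AF b) = {2}
2 ∈ Sat(AF b) = {2}, so the formula holds at 2.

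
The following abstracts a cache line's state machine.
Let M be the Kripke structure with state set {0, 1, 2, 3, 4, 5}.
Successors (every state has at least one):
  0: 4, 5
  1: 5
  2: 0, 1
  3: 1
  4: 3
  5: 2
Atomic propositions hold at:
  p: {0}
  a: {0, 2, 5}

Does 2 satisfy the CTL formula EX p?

Yes

Sat(EX p) = {s : some successor in {0}} = {2}
2 ∈ Sat(EX p) = {2}, so the formula holds at 2.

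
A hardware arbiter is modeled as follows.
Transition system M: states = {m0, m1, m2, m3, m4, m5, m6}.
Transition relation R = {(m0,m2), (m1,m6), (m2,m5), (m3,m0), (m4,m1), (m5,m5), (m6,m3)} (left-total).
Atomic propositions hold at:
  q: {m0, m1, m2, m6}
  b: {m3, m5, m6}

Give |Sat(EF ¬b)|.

Sat(¬b) = {m0, m1, m2, m4}
EF ¬b: least fixpoint, start Z0 = {m0, m1, m2, m4}, add states with some successor in Z. Z1 = {m0, m1, m2, m3, m4}; Z2 = {m0, m1, m2, m3, m4, m6}; fixed.
Sat(EF ¬b) = {m0, m1, m2, m3, m4, m6}
|Sat(EF ¬b)| = |{m0, m1, m2, m3, m4, m6}| = 6.

6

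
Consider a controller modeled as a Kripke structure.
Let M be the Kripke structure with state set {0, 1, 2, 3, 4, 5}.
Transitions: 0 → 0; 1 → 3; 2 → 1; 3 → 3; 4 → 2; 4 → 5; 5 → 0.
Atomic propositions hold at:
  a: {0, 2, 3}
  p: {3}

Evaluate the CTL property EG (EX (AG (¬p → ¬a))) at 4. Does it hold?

No

Sat(¬p) = {0, 1, 2, 4, 5}
Sat(¬a) = {1, 4, 5}
Sat(¬p → ¬a) = {1, 3, 4, 5}
AG (¬p → ¬a): greatest fixpoint, start Z0 = {1, 3, 4, 5}, keep only states in Sat with every successor in Z. Z1 = {1, 3}; fixed.
Sat(AG (¬p → ¬a)) = {1, 3}
Sat(EX (AG (¬p → ¬a))) = {s : some successor in {1, 3}} = {1, 2, 3}
EG (EX (AG (¬p → ¬a))): greatest fixpoint, start Z0 = {1, 2, 3}, keep only states in Sat with some successor in Z. Already a fixed point.
Sat(EG (EX (AG (¬p → ¬a)))) = {1, 2, 3}
4 ∉ Sat(EG (EX (AG (¬p → ¬a)))) = {1, 2, 3}, so the formula does not hold at 4.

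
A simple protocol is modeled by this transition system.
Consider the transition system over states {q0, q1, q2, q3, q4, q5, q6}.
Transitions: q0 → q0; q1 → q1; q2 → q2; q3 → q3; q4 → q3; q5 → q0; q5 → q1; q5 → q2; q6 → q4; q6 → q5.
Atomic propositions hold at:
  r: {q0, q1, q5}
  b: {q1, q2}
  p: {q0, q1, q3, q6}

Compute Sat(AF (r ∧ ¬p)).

{q5}

Sat(¬p) = {q2, q4, q5}
Sat(r ∧ ¬p) = {q5}
AF (r ∧ ¬p): least fixpoint, start Z0 = {q5}, add states with every successor in Z. Already a fixed point.
Sat(AF (r ∧ ¬p)) = {q5}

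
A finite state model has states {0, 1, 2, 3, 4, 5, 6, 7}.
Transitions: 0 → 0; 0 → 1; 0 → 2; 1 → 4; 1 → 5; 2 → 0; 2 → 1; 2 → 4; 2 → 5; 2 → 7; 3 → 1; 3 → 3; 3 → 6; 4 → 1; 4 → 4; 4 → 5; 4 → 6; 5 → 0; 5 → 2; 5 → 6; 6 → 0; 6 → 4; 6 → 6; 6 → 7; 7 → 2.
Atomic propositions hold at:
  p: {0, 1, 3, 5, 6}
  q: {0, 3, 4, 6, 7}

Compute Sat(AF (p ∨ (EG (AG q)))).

{0, 1, 3, 5, 6}

AG q: greatest fixpoint, start Z0 = {0, 3, 4, 6, 7}, keep only states in Sat with every successor in Z. Z1 = {6}; Z2 = ∅; fixed.
Sat(AG q) = ∅
EG (AG q): greatest fixpoint, start Z0 = ∅, keep only states in Sat with some successor in Z. Already a fixed point.
Sat(EG (AG q)) = ∅
Sat(p ∨ (EG (AG q))) = {0, 1, 3, 5, 6}
AF (p ∨ (EG (AG q))): least fixpoint, start Z0 = {0, 1, 3, 5, 6}, add states with every successor in Z. Already a fixed point.
Sat(AF (p ∨ (EG (AG q)))) = {0, 1, 3, 5, 6}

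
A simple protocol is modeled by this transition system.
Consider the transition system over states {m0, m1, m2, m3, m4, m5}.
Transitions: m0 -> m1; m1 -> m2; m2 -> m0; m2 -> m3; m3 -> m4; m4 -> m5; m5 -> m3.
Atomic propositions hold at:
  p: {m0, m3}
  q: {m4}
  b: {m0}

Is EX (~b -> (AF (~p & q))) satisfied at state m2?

Sat(~b) = {m1, m2, m3, m4, m5}
Sat(~p) = {m1, m2, m4, m5}
Sat(~p & q) = {m4}
AF (~p & q): least fixpoint, start Z0 = {m4}, add states with every successor in Z. Z1 = {m3, m4}; Z2 = {m3, m4, m5}; fixed.
Sat(AF (~p & q)) = {m3, m4, m5}
Sat(~b -> (AF (~p & q))) = {m0, m3, m4, m5}
Sat(EX (~b -> (AF (~p & q)))) = {s : some successor in {m0, m3, m4, m5}} = {m2, m3, m4, m5}
m2 ∈ Sat(EX (~b -> (AF (~p & q)))) = {m2, m3, m4, m5}, so the formula holds at m2.

Yes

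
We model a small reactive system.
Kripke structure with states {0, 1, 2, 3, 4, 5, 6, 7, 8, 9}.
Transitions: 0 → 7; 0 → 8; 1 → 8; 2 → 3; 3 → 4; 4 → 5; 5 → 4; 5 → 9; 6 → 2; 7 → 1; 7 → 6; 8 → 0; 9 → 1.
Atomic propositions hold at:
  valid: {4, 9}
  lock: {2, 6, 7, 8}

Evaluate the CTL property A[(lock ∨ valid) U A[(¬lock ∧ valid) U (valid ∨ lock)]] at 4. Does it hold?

Yes

Sat(lock ∨ valid) = {2, 4, 6, 7, 8, 9}
Sat(¬lock) = {0, 1, 3, 4, 5, 9}
Sat(¬lock ∧ valid) = {4, 9}
Sat(valid ∨ lock) = {2, 4, 6, 7, 8, 9}
A[(¬lock ∧ valid) U (valid ∨ lock)]: least fixpoint, start Z0 = Sat((valid ∨ lock)) = {2, 4, 6, 7, 8, 9}, add states in Sat(¬lock ∧ valid) with every successor in Z. Already a fixed point.
Sat(A[(¬lock ∧ valid) U (valid ∨ lock)]) = {2, 4, 6, 7, 8, 9}
A[(lock ∨ valid) U A[(¬lock ∧ valid) U (valid ∨ lock)]]: least fixpoint, start Z0 = Sat(A[(¬lock ∧ valid) U (valid ∨ lock)]) = {2, 4, 6, 7, 8, 9}, add states in Sat(lock ∨ valid) with every successor in Z. Already a fixed point.
Sat(A[(lock ∨ valid) U A[(¬lock ∧ valid) U (valid ∨ lock)]]) = {2, 4, 6, 7, 8, 9}
4 ∈ Sat(A[(lock ∨ valid) U A[(¬lock ∧ valid) U (valid ∨ lock)]]) = {2, 4, 6, 7, 8, 9}, so the formula holds at 4.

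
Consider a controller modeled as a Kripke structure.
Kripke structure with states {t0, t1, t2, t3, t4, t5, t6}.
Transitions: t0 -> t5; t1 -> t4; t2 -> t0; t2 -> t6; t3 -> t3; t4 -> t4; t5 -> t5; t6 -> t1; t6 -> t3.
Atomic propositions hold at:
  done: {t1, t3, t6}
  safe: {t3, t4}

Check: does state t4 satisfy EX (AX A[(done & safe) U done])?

Sat(done & safe) = {t3}
A[(done & safe) U done]: least fixpoint, start Z0 = Sat(done) = {t1, t3, t6}, add states in Sat(done & safe) with every successor in Z. Already a fixed point.
Sat(A[(done & safe) U done]) = {t1, t3, t6}
Sat(AX A[(done & safe) U done]) = {s : every successor in {t1, t3, t6}} = {t3, t6}
Sat(EX (AX A[(done & safe) U done])) = {s : some successor in {t3, t6}} = {t2, t3, t6}
t4 ∉ Sat(EX (AX A[(done & safe) U done])) = {t2, t3, t6}, so the formula does not hold at t4.

No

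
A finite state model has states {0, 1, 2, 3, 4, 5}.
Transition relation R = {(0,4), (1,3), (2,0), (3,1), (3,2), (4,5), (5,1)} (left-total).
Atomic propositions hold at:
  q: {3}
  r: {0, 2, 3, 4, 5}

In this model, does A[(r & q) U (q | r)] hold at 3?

Sat(r & q) = {3}
Sat(q | r) = {0, 2, 3, 4, 5}
A[(r & q) U (q | r)]: least fixpoint, start Z0 = Sat((q | r)) = {0, 2, 3, 4, 5}, add states in Sat(r & q) with every successor in Z. Already a fixed point.
Sat(A[(r & q) U (q | r)]) = {0, 2, 3, 4, 5}
3 ∈ Sat(A[(r & q) U (q | r)]) = {0, 2, 3, 4, 5}, so the formula holds at 3.

Yes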